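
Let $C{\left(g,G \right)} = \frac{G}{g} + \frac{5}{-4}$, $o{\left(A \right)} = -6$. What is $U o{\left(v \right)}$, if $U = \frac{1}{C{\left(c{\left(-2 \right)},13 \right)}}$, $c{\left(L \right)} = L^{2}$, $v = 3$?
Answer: $-3$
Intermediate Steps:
$C{\left(g,G \right)} = - \frac{5}{4} + \frac{G}{g}$ ($C{\left(g,G \right)} = \frac{G}{g} + 5 \left(- \frac{1}{4}\right) = \frac{G}{g} - \frac{5}{4} = - \frac{5}{4} + \frac{G}{g}$)
$U = \frac{1}{2}$ ($U = \frac{1}{- \frac{5}{4} + \frac{13}{\left(-2\right)^{2}}} = \frac{1}{- \frac{5}{4} + \frac{13}{4}} = \frac{1}{2} \approx 0.5$)
$U o{\left(v \right)} = \frac{1}{2} \left(-6\right) = -3$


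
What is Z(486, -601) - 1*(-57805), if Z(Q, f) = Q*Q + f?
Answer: 293400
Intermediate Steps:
Z(Q, f) = f + Q² (Z(Q, f) = Q² + f = f + Q²)
Z(486, -601) - 1*(-57805) = (-601 + 486²) - 1*(-57805) = (-601 + 236196) + 57805 = 235595 + 57805 = 293400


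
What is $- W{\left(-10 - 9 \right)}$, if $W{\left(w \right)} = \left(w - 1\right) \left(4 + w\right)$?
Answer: $-300$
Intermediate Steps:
$W{\left(w \right)} = \left(-1 + w\right) \left(4 + w\right)$
$- W{\left(-10 - 9 \right)} = - (-4 + \left(-10 - 9\right)^{2} + 3 \left(-10 - 9\right)) = - (-4 + \left(-19\right)^{2} + 3 \left(-19\right)) = - (-4 + 361 - 57) = \left(-1\right) 300 = -300$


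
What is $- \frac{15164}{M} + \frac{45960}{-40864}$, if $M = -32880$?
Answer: $- \frac{1741217}{2624235} \approx -0.66351$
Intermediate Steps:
$- \frac{15164}{M} + \frac{45960}{-40864} = - \frac{15164}{-32880} + \frac{45960}{-40864} = \left(-15164\right) \left(- \frac{1}{32880}\right) + 45960 \left(- \frac{1}{40864}\right) = \frac{3791}{8220} - \frac{5745}{5108} = - \frac{1741217}{2624235}$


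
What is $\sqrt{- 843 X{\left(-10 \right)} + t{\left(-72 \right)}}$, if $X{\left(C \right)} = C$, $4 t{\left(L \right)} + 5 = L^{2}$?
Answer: $\frac{\sqrt{38899}}{2} \approx 98.614$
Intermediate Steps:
$t{\left(L \right)} = - \frac{5}{4} + \frac{L^{2}}{4}$
$\sqrt{- 843 X{\left(-10 \right)} + t{\left(-72 \right)}} = \sqrt{\left(-843\right) \left(-10\right) - \left(\frac{5}{4} - \frac{\left(-72\right)^{2}}{4}\right)} = \sqrt{8430 + \left(- \frac{5}{4} + \frac{1}{4} \cdot 5184\right)} = \sqrt{8430 + \left(- \frac{5}{4} + 1296\right)} = \sqrt{8430 + \frac{5179}{4}} = \sqrt{\frac{38899}{4}} = \frac{\sqrt{38899}}{2}$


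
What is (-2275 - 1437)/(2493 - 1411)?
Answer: -1856/541 ≈ -3.4307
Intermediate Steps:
(-2275 - 1437)/(2493 - 1411) = -3712/1082 = -3712*1/1082 = -1856/541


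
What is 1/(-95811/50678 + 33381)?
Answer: 50678/1691586507 ≈ 2.9959e-5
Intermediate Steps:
1/(-95811/50678 + 33381) = 1/(1691586507/50678) = 50678/1691586507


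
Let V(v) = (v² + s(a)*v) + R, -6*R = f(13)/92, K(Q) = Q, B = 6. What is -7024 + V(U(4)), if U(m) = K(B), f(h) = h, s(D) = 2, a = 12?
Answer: -3850765/552 ≈ -6976.0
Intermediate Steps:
U(m) = 6
R = -13/552 (R = -13/(6*92) = -⅙*13/92 = -13/552 ≈ -0.023551)
V(v) = -13/552 + v² + 2*v (V(v) = (v² + 2*v) - 13/552 = -13/552 + v² + 2*v)
-7024 + V(U(4)) = -7024 + (-13/552 + 6² + 2*6) = -7024 + (-13/552 + 36 + 12) = -7024 + 26483/552 = -3850765/552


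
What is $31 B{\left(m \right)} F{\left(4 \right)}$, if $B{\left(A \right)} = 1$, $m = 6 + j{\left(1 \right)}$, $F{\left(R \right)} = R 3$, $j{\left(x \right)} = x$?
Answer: $372$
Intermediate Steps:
$F{\left(R \right)} = 3 R$
$m = 7$ ($m = 6 + 1 = 7$)
$31 B{\left(m \right)} F{\left(4 \right)} = 31 \cdot 1 \cdot 3 \cdot 4 = 31 \cdot 12 = 372$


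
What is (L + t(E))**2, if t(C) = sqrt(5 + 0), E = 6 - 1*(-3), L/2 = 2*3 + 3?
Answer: (18 + sqrt(5))**2 ≈ 409.50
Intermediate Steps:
L = 18 (L = 2*(2*3 + 3) = 2*(6 + 3) = 2*9 = 18)
E = 9 (E = 6 + 3 = 9)
t(C) = sqrt(5)
(L + t(E))**2 = (18 + sqrt(5))**2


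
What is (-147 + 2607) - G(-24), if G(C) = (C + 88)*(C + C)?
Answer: 5532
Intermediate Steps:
G(C) = 2*C*(88 + C) (G(C) = (88 + C)*(2*C) = 2*C*(88 + C))
(-147 + 2607) - G(-24) = (-147 + 2607) - 2*(-24)*(88 - 24) = 2460 - 2*(-24)*64 = 2460 - 1*(-3072) = 2460 + 3072 = 5532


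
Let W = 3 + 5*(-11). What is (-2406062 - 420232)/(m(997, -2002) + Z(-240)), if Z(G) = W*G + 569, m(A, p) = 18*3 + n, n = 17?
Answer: -34467/160 ≈ -215.42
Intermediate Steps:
W = -52 (W = 3 - 55 = -52)
m(A, p) = 71 (m(A, p) = 18*3 + 17 = 54 + 17 = 71)
Z(G) = 569 - 52*G (Z(G) = -52*G + 569 = 569 - 52*G)
(-2406062 - 420232)/(m(997, -2002) + Z(-240)) = (-2406062 - 420232)/(71 + (569 - 52*(-240))) = -2826294/(71 + (569 + 12480)) = -2826294/(71 + 13049) = -2826294/13120 = -2826294*1/13120 = -34467/160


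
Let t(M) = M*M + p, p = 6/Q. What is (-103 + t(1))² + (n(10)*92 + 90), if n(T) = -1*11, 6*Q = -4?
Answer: 11399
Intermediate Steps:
Q = -⅔ (Q = (⅙)*(-4) = -⅔ ≈ -0.66667)
p = -9 (p = 6/(-⅔) = 6*(-3/2) = -9)
t(M) = -9 + M² (t(M) = M*M - 9 = M² - 9 = -9 + M²)
n(T) = -11
(-103 + t(1))² + (n(10)*92 + 90) = (-103 + (-9 + 1²))² + (-11*92 + 90) = (-103 + (-9 + 1))² + (-1012 + 90) = (-103 - 8)² - 922 = (-111)² - 922 = 12321 - 922 = 11399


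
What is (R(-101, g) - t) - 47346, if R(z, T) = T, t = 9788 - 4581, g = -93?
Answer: -52646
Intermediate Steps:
t = 5207
(R(-101, g) - t) - 47346 = (-93 - 1*5207) - 47346 = (-93 - 5207) - 47346 = -5300 - 47346 = -52646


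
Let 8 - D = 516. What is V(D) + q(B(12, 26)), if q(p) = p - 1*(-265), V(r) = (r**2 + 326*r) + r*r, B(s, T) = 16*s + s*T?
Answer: 351289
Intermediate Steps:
D = -508 (D = 8 - 1*516 = 8 - 516 = -508)
B(s, T) = 16*s + T*s
V(r) = 2*r**2 + 326*r (V(r) = (r**2 + 326*r) + r**2 = 2*r**2 + 326*r)
q(p) = 265 + p (q(p) = p + 265 = 265 + p)
V(D) + q(B(12, 26)) = 2*(-508)*(163 - 508) + (265 + 12*(16 + 26)) = 2*(-508)*(-345) + (265 + 12*42) = 350520 + (265 + 504) = 350520 + 769 = 351289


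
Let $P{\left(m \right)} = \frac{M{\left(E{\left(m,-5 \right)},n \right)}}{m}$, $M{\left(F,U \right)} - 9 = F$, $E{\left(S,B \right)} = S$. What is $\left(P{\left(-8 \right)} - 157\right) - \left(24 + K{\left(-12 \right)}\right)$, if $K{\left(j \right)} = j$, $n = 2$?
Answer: $- \frac{1353}{8} \approx -169.13$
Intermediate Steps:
$M{\left(F,U \right)} = 9 + F$
$P{\left(m \right)} = \frac{9 + m}{m}$
$\left(P{\left(-8 \right)} - 157\right) - \left(24 + K{\left(-12 \right)}\right) = \left(\frac{9 - 8}{-8} - 157\right) - 12 = \left(\left(- \frac{1}{8}\right) 1 - 157\right) + \left(-24 + 12\right) = \left(- \frac{1}{8} - 157\right) - 12 = - \frac{1257}{8} - 12 = - \frac{1353}{8}$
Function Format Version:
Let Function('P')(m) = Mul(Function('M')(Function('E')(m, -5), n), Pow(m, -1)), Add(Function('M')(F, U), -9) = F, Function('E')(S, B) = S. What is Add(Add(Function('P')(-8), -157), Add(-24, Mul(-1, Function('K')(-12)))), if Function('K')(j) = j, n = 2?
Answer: Rational(-1353, 8) ≈ -169.13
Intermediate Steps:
Function('M')(F, U) = Add(9, F)
Function('P')(m) = Mul(Pow(m, -1), Add(9, m)) (Function('P')(m) = Mul(Add(9, m), Pow(m, -1)) = Mul(Pow(m, -1), Add(9, m)))
Add(Add(Function('P')(-8), -157), Add(-24, Mul(-1, Function('K')(-12)))) = Add(Add(Mul(Pow(-8, -1), Add(9, -8)), -157), Add(-24, Mul(-1, -12))) = Add(Add(Mul(Rational(-1, 8), 1), -157), Add(-24, 12)) = Add(Add(Rational(-1, 8), -157), -12) = Add(Rational(-1257, 8), -12) = Rational(-1353, 8)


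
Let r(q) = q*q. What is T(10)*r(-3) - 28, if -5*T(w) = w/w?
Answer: -149/5 ≈ -29.800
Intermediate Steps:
r(q) = q²
T(w) = -⅕ (T(w) = -w/(5*w) = -⅕*1 = -⅕)
T(10)*r(-3) - 28 = -⅕*(-3)² - 28 = -⅕*9 - 28 = -9/5 - 28 = -149/5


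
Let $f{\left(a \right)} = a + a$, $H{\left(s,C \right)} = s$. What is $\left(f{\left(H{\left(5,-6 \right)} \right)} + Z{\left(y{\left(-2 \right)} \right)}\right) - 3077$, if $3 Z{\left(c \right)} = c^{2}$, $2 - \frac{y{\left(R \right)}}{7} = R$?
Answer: $- \frac{8417}{3} \approx -2805.7$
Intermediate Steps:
$y{\left(R \right)} = 14 - 7 R$
$f{\left(a \right)} = 2 a$
$Z{\left(c \right)} = \frac{c^{2}}{3}$
$\left(f{\left(H{\left(5,-6 \right)} \right)} + Z{\left(y{\left(-2 \right)} \right)}\right) - 3077 = \left(2 \cdot 5 + \frac{\left(14 - -14\right)^{2}}{3}\right) - 3077 = \left(10 + \frac{\left(14 + 14\right)^{2}}{3}\right) - 3077 = \left(10 + \frac{28^{2}}{3}\right) - 3077 = \left(10 + \frac{1}{3} \cdot 784\right) - 3077 = \left(10 + \frac{784}{3}\right) - 3077 = \frac{814}{3} - 3077 = - \frac{8417}{3}$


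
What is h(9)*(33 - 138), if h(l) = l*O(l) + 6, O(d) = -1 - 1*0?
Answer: 315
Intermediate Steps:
O(d) = -1 (O(d) = -1 + 0 = -1)
h(l) = 6 - l (h(l) = l*(-1) + 6 = -l + 6 = 6 - l)
h(9)*(33 - 138) = (6 - 1*9)*(33 - 138) = (6 - 9)*(-105) = -3*(-105) = 315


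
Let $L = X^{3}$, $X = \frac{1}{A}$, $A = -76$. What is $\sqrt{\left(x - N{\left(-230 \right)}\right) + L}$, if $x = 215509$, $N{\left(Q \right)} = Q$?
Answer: $\frac{\sqrt{1799380621997}}{2888} \approx 464.48$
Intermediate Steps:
$X = - \frac{1}{76}$ ($X = \frac{1}{-76} = - \frac{1}{76} \approx -0.013158$)
$L = - \frac{1}{438976}$ ($L = \left(- \frac{1}{76}\right)^{3} = - \frac{1}{438976} \approx -2.278 \cdot 10^{-6}$)
$\sqrt{\left(x - N{\left(-230 \right)}\right) + L} = \sqrt{\left(215509 - -230\right) - \frac{1}{438976}} = \sqrt{\left(215509 + 230\right) - \frac{1}{438976}} = \sqrt{215739 - \frac{1}{438976}} = \sqrt{\frac{94704243263}{438976}} = \frac{\sqrt{1799380621997}}{2888}$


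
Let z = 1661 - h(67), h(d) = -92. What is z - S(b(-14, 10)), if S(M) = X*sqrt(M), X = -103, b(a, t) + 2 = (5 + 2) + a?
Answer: 1753 + 309*I ≈ 1753.0 + 309.0*I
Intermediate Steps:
b(a, t) = 5 + a (b(a, t) = -2 + ((5 + 2) + a) = -2 + (7 + a) = 5 + a)
S(M) = -103*sqrt(M)
z = 1753 (z = 1661 - 1*(-92) = 1661 + 92 = 1753)
z - S(b(-14, 10)) = 1753 - (-103)*sqrt(5 - 14) = 1753 - (-103)*sqrt(-9) = 1753 - (-103)*3*I = 1753 - (-309)*I = 1753 + 309*I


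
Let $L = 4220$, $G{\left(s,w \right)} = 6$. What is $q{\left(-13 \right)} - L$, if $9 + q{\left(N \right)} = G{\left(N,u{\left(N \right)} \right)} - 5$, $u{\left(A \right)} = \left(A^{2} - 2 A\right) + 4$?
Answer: $-4228$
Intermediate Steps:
$u{\left(A \right)} = 4 + A^{2} - 2 A$
$q{\left(N \right)} = -8$ ($q{\left(N \right)} = -9 + \left(6 - 5\right) = -9 + 1 = -8$)
$q{\left(-13 \right)} - L = -8 - 4220 = -4228$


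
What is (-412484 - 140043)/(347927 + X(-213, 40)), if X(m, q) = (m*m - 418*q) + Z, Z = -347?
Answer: -552527/376229 ≈ -1.4686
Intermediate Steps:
X(m, q) = -347 + m² - 418*q (X(m, q) = (m*m - 418*q) - 347 = (m² - 418*q) - 347 = -347 + m² - 418*q)
(-412484 - 140043)/(347927 + X(-213, 40)) = (-412484 - 140043)/(347927 + (-347 + (-213)² - 418*40)) = -552527/(347927 + (-347 + 45369 - 16720)) = -552527/(347927 + 28302) = -552527/376229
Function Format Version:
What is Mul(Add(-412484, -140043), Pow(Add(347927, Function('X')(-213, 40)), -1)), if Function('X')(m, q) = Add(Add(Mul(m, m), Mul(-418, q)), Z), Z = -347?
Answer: Rational(-552527, 376229) ≈ -1.4686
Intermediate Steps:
Function('X')(m, q) = Add(-347, Pow(m, 2), Mul(-418, q)) (Function('X')(m, q) = Add(Add(Mul(m, m), Mul(-418, q)), -347) = Add(Add(Pow(m, 2), Mul(-418, q)), -347) = Add(-347, Pow(m, 2), Mul(-418, q)))
Mul(Add(-412484, -140043), Pow(Add(347927, Function('X')(-213, 40)), -1)) = Mul(Add(-412484, -140043), Pow(Add(347927, Add(-347, Pow(-213, 2), Mul(-418, 40))), -1)) = Mul(-552527, Pow(Add(347927, Add(-347, 45369, -16720)), -1)) = Mul(-552527, Pow(Add(347927, 28302), -1)) = Mul(-552527, Pow(376229, -1)) = Mul(-552527, Rational(1, 376229)) = Rational(-552527, 376229)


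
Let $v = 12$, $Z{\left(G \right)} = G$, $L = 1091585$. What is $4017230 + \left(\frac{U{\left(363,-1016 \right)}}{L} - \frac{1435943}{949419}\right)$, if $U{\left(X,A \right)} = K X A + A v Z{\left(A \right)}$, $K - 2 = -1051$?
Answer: $\frac{4163720341981980011}{1036371539115} \approx 4.0176 \cdot 10^{6}$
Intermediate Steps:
$K = -1049$ ($K = 2 - 1051 = -1049$)
$U{\left(X,A \right)} = 12 A^{2} - 1049 A X$ ($U{\left(X,A \right)} = - 1049 X A + A 12 A = - 1049 A X + 12 A A = - 1049 A X + 12 A^{2} = 12 A^{2} - 1049 A X$)
$4017230 + \left(\frac{U{\left(363,-1016 \right)}}{L} - \frac{1435943}{949419}\right) = 4017230 - \left(\frac{1435943}{949419} - \frac{\left(-1016\right) \left(\left(-1049\right) 363 + 12 \left(-1016\right)\right)}{1091585}\right) = 4017230 - \left(\frac{1435943}{949419} - - 1016 \left(-380787 - 12192\right) \frac{1}{1091585}\right) = 4017230 - \left(\frac{1435943}{949419} - \left(-1016\right) \left(-392979\right) \frac{1}{1091585}\right) = 4017230 + \left(399266664 \cdot \frac{1}{1091585} - \frac{1435943}{949419}\right) = 4017230 + \left(\frac{399266664}{1091585} - \frac{1435943}{949419}\right) = 4017230 + \frac{377503903028561}{1036371539115} = \frac{4163720341981980011}{1036371539115}$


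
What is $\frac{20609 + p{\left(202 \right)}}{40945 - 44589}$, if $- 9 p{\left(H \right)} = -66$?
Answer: $- \frac{61849}{10932} \approx -5.6576$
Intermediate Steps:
$p{\left(H \right)} = \frac{22}{3}$ ($p{\left(H \right)} = \left(- \frac{1}{9}\right) \left(-66\right) = \frac{22}{3}$)
$\frac{20609 + p{\left(202 \right)}}{40945 - 44589} = \frac{20609 + \frac{22}{3}}{40945 - 44589} = \frac{61849}{3 \left(-3644\right)} = \frac{61849}{3} \left(- \frac{1}{3644}\right) = - \frac{61849}{10932}$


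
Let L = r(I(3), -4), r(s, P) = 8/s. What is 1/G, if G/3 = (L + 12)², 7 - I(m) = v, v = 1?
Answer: 3/1600 ≈ 0.0018750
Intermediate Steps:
I(m) = 6 (I(m) = 7 - 1*1 = 7 - 1 = 6)
L = 4/3 (L = 8/6 = 8*(⅙) = 4/3 ≈ 1.3333)
G = 1600/3 (G = 3*(4/3 + 12)² = 3*(40/3)² = 3*(1600/9) = 1600/3 ≈ 533.33)
1/G = 1/(1600/3) = 3/1600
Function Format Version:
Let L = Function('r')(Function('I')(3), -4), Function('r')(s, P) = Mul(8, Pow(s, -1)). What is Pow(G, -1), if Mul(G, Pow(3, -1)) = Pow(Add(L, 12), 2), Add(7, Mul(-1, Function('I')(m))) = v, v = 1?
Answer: Rational(3, 1600) ≈ 0.0018750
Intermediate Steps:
Function('I')(m) = 6 (Function('I')(m) = Add(7, Mul(-1, 1)) = Add(7, -1) = 6)
L = Rational(4, 3) (L = Mul(8, Pow(6, -1)) = Mul(8, Rational(1, 6)) = Rational(4, 3) ≈ 1.3333)
G = Rational(1600, 3) (G = Mul(3, Pow(Add(Rational(4, 3), 12), 2)) = Mul(3, Pow(Rational(40, 3), 2)) = Mul(3, Rational(1600, 9)) = Rational(1600, 3) ≈ 533.33)
Pow(G, -1) = Pow(Rational(1600, 3), -1) = Rational(3, 1600)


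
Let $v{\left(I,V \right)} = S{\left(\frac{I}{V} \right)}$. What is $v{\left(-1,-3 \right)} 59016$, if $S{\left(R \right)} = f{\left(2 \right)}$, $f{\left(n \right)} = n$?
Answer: $118032$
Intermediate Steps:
$S{\left(R \right)} = 2$
$v{\left(I,V \right)} = 2$
$v{\left(-1,-3 \right)} 59016 = 2 \cdot 59016 = 118032$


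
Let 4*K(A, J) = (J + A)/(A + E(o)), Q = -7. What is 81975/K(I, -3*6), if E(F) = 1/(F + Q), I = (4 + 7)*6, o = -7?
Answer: 25220975/56 ≈ 4.5037e+5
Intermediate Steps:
I = 66 (I = 11*6 = 66)
E(F) = 1/(-7 + F) (E(F) = 1/(F - 7) = 1/(-7 + F))
K(A, J) = (A + J)/(4*(-1/14 + A)) (K(A, J) = ((J + A)/(A + 1/(-7 - 7)))/4 = ((A + J)/(A + 1/(-14)))/4 = ((A + J)/(A - 1/14))/4 = ((A + J)/(-1/14 + A))/4 = (A + J)/(4*(-1/14 + A)))
81975/K(I, -3*6) = 81975/((7*(66 - 3*6)/(2*(-1 + 14*66)))) = 81975/((7*(66 - 18)/(2*(-1 + 924)))) = 81975/(((7/2)*48/923)) = 81975/(((7/2)*(1/923)*48)) = 81975/(168/923) = 81975*(923/168) = 25220975/56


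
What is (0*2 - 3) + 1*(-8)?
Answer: -11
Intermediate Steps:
(0*2 - 3) + 1*(-8) = (0 - 3) - 8 = -3 - 8 = -11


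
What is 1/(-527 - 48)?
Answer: -1/575 ≈ -0.0017391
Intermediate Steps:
1/(-527 - 48) = 1/(-575) = -1/575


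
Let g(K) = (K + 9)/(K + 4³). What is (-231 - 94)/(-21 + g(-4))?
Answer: 3900/251 ≈ 15.538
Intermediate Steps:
g(K) = (9 + K)/(64 + K) (g(K) = (9 + K)/(K + 64) = (9 + K)/(64 + K))
(-231 - 94)/(-21 + g(-4)) = (-231 - 94)/(-21 + (9 - 4)/(64 - 4)) = -325/(-21 + 5/60) = -325/(-21 + (1/60)*5) = -325/(-21 + 1/12) = -325/(-251/12) = -325*(-12/251) = 3900/251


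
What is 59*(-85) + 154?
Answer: -4861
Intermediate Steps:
59*(-85) + 154 = -5015 + 154 = -4861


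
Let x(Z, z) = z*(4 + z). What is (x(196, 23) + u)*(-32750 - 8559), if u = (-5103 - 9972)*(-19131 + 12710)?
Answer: -3998595369564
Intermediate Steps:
u = 96796575 (u = -15075*(-6421) = 96796575)
(x(196, 23) + u)*(-32750 - 8559) = (23*(4 + 23) + 96796575)*(-32750 - 8559) = (23*27 + 96796575)*(-41309) = (621 + 96796575)*(-41309) = 96797196*(-41309) = -3998595369564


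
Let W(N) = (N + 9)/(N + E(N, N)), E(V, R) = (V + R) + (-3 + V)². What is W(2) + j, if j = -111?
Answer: -766/7 ≈ -109.43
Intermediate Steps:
E(V, R) = R + V + (-3 + V)² (E(V, R) = (R + V) + (-3 + V)² = R + V + (-3 + V)²)
W(N) = (9 + N)/((-3 + N)² + 3*N) (W(N) = (N + 9)/(N + (N + N + (-3 + N)²)) = (9 + N)/(N + ((-3 + N)² + 2*N)) = (9 + N)/((-3 + N)² + 3*N))
W(2) + j = (9 + 2)/((-3 + 2)² + 3*2) - 111 = 11/((-1)² + 6) - 111 = 11/(1 + 6) - 111 = 11/7 - 111 = -766/7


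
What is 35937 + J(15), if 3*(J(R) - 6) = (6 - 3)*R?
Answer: 35958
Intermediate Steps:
J(R) = 6 + R (J(R) = 6 + ((6 - 3)*R)/3 = 6 + (3*R)/3 = 6 + R)
35937 + J(15) = 35937 + (6 + 15) = 35937 + 21 = 35958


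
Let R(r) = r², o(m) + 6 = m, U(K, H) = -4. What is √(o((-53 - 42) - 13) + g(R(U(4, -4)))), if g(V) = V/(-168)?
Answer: 2*I*√12579/21 ≈ 10.682*I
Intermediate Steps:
o(m) = -6 + m
g(V) = -V/168 (g(V) = V*(-1/168) = -V/168)
√(o((-53 - 42) - 13) + g(R(U(4, -4)))) = √((-6 + ((-53 - 42) - 13)) - 1/168*(-4)²) = √((-6 + (-95 - 13)) - 1/168*16) = √((-6 - 108) - 2/21) = √(-114 - 2/21) = √(-2396/21) = 2*I*√12579/21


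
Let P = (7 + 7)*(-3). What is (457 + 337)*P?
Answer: -33348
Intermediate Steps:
P = -42 (P = 14*(-3) = -42)
(457 + 337)*P = (457 + 337)*(-42) = 794*(-42) = -33348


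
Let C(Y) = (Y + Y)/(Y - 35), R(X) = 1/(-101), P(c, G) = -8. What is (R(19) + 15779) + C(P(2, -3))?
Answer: 68529770/4343 ≈ 15779.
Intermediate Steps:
R(X) = -1/101
C(Y) = 2*Y/(-35 + Y) (C(Y) = (2*Y)/(-35 + Y) = 2*Y/(-35 + Y))
(R(19) + 15779) + C(P(2, -3)) = (-1/101 + 15779) + 2*(-8)/(-35 - 8) = 1593678/101 + 2*(-8)/(-43) = 1593678/101 + 2*(-8)*(-1/43) = 1593678/101 + 16/43 = 68529770/4343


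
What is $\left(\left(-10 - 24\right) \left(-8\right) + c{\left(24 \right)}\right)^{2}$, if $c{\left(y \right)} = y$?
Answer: $87616$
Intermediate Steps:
$\left(\left(-10 - 24\right) \left(-8\right) + c{\left(24 \right)}\right)^{2} = \left(\left(-10 - 24\right) \left(-8\right) + 24\right)^{2} = \left(\left(-34\right) \left(-8\right) + 24\right)^{2} = \left(272 + 24\right)^{2} = 296^{2} = 87616$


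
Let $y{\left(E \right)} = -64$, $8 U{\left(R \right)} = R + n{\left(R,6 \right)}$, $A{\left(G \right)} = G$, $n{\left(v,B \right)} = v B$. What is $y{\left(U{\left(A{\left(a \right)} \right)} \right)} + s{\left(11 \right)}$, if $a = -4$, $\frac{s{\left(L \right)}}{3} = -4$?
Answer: $-76$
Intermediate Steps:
$s{\left(L \right)} = -12$ ($s{\left(L \right)} = 3 \left(-4\right) = -12$)
$n{\left(v,B \right)} = B v$
$U{\left(R \right)} = \frac{7 R}{8}$ ($U{\left(R \right)} = \frac{R + 6 R}{8} = \frac{7 R}{8}$)
$y{\left(U{\left(A{\left(a \right)} \right)} \right)} + s{\left(11 \right)} = -64 - 12 = -76$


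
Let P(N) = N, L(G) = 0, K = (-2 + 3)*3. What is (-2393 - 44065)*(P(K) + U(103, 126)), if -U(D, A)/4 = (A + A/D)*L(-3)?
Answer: -139374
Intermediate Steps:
K = 3 (K = 1*3 = 3)
U(D, A) = 0 (U(D, A) = -4*(A + A/D)*0 = -4*0 = 0)
(-2393 - 44065)*(P(K) + U(103, 126)) = (-2393 - 44065)*(3 + 0) = -46458*3 = -139374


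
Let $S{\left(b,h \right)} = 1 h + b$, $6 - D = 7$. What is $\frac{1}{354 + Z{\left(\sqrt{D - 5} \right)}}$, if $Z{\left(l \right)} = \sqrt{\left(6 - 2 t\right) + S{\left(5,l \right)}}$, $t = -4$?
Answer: $\frac{1}{354 + \sqrt{19 + i \sqrt{6}}} \approx 0.0027904 - 2.18 \cdot 10^{-6} i$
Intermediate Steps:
$D = -1$ ($D = 6 - 7 = -1$)
$S{\left(b,h \right)} = b + h$ ($S{\left(b,h \right)} = h + b = b + h$)
$Z{\left(l \right)} = \sqrt{19 + l}$ ($Z{\left(l \right)} = \sqrt{\left(6 - -8\right) + \left(5 + l\right)} = \sqrt{\left(6 + 8\right) + \left(5 + l\right)} = \sqrt{14 + \left(5 + l\right)} = \sqrt{19 + l}$)
$\frac{1}{354 + Z{\left(\sqrt{D - 5} \right)}} = \frac{1}{354 + \sqrt{19 + \sqrt{-1 - 5}}} = \frac{1}{354 + \sqrt{19 + \sqrt{-6}}} = \frac{1}{354 + \sqrt{19 + i \sqrt{6}}}$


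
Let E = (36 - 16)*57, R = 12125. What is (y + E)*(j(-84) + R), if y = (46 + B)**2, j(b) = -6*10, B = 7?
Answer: 47644685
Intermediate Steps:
j(b) = -60
y = 2809 (y = (46 + 7)**2 = 53**2 = 2809)
E = 1140 (E = 20*57 = 1140)
(y + E)*(j(-84) + R) = (2809 + 1140)*(-60 + 12125) = 3949*12065 = 47644685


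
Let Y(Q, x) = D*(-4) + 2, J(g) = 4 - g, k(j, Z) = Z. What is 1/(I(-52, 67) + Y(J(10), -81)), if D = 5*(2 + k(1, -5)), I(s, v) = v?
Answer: 1/129 ≈ 0.0077519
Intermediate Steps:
D = -15 (D = 5*(2 - 5) = 5*(-3) = -15)
Y(Q, x) = 62 (Y(Q, x) = -15*(-4) + 2 = 60 + 2 = 62)
1/(I(-52, 67) + Y(J(10), -81)) = 1/(67 + 62) = 1/129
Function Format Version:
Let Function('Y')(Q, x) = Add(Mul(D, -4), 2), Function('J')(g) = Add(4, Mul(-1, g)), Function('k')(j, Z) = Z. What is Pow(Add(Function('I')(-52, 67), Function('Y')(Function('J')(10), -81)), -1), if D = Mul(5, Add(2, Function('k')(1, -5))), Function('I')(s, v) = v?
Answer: Rational(1, 129) ≈ 0.0077519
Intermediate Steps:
D = -15 (D = Mul(5, Add(2, -5)) = Mul(5, -3) = -15)
Function('Y')(Q, x) = 62 (Function('Y')(Q, x) = Add(Mul(-15, -4), 2) = Add(60, 2) = 62)
Pow(Add(Function('I')(-52, 67), Function('Y')(Function('J')(10), -81)), -1) = Pow(Add(67, 62), -1) = Pow(129, -1) = Rational(1, 129)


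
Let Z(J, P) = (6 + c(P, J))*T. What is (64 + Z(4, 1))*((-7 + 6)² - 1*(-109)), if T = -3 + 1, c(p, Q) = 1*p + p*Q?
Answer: 4620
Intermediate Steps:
c(p, Q) = p + Q*p
T = -2
Z(J, P) = -12 - 2*P*(1 + J) (Z(J, P) = (6 + P*(1 + J))*(-2) = -12 - 2*P*(1 + J))
(64 + Z(4, 1))*((-7 + 6)² - 1*(-109)) = (64 + (-12 - 2*1*(1 + 4)))*((-7 + 6)² - 1*(-109)) = (64 + (-12 - 2*1*5))*((-1)² + 109) = (64 + (-12 - 10))*(1 + 109) = (64 - 22)*110 = 42*110 = 4620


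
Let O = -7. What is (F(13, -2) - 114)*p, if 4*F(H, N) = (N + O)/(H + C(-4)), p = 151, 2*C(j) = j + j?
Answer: -69007/4 ≈ -17252.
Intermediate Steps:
C(j) = j (C(j) = (j + j)/2 = (2*j)/2 = j)
F(H, N) = (-7 + N)/(4*(-4 + H)) (F(H, N) = ((N - 7)/(H - 4))/4 = ((-7 + N)/(-4 + H))/4 = (-7 + N)/(4*(-4 + H)))
(F(13, -2) - 114)*p = ((-7 - 2)/(4*(-4 + 13)) - 114)*151 = ((1/4)*(-9)/9 - 114)*151 = ((1/4)*(1/9)*(-9) - 114)*151 = (-1/4 - 114)*151 = -457/4*151 = -69007/4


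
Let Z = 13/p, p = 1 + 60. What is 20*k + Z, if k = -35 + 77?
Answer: 51253/61 ≈ 840.21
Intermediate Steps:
k = 42
p = 61
Z = 13/61 ≈ 0.21311
20*k + Z = 20*42 + 13/61 = 840 + 13/61 = 51253/61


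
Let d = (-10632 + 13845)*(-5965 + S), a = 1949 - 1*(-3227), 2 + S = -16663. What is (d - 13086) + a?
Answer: -72718100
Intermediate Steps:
S = -16665 (S = -2 - 16663 = -16665)
a = 5176 (a = 1949 + 3227 = 5176)
d = -72710190 (d = (-10632 + 13845)*(-5965 - 16665) = 3213*(-22630) = -72710190)
(d - 13086) + a = (-72710190 - 13086) + 5176 = -72723276 + 5176 = -72718100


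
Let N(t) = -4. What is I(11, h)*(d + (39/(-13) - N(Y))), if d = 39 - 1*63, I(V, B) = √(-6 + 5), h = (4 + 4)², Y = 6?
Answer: -23*I ≈ -23.0*I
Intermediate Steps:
h = 64 (h = 8² = 64)
I(V, B) = I (I(V, B) = √(-1) = I)
d = -24 (d = 39 - 63 = -24)
I(11, h)*(d + (39/(-13) - N(Y))) = I*(-24 + (39/(-13) - 1*(-4))) = I*(-24 + (39*(-1/13) + 4)) = I*(-24 + (-3 + 4)) = I*(-24 + 1) = I*(-23) = -23*I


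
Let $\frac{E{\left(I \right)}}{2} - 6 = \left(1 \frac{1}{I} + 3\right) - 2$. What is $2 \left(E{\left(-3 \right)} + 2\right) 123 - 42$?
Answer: $3730$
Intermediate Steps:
$E{\left(I \right)} = 14 + \frac{2}{I}$ ($E{\left(I \right)} = 12 + 2 \left(\left(1 \frac{1}{I} + 3\right) - 2\right) = 12 + 2 \left(\left(\frac{1}{I} + 3\right) - 2\right) = 12 + 2 \left(\left(3 + \frac{1}{I}\right) - 2\right) = 12 + 2 \left(1 + \frac{1}{I}\right) = 12 + \left(2 + \frac{2}{I}\right) = 14 + \frac{2}{I}$)
$2 \left(E{\left(-3 \right)} + 2\right) 123 - 42 = 2 \left(\left(14 + \frac{2}{-3}\right) + 2\right) 123 - 42 = 2 \left(\left(14 + 2 \left(- \frac{1}{3}\right)\right) + 2\right) 123 - 42 = 2 \left(\left(14 - \frac{2}{3}\right) + 2\right) 123 - 42 = 2 \left(\frac{40}{3} + 2\right) 123 - 42 = 2 \cdot \frac{46}{3} \cdot 123 - 42 = \frac{92}{3} \cdot 123 - 42 = 3772 - 42 = 3730$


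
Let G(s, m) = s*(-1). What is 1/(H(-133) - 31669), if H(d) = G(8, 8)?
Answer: -1/31677 ≈ -3.1569e-5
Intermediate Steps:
G(s, m) = -s
H(d) = -8 (H(d) = -1*8 = -8)
1/(H(-133) - 31669) = 1/(-8 - 31669) = 1/(-31677) = -1/31677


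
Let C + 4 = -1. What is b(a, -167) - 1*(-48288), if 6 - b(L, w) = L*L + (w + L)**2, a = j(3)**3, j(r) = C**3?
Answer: -7630046854595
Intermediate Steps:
C = -5 (C = -4 - 1 = -5)
j(r) = -125 (j(r) = (-5)**3 = -125)
a = -1953125 (a = (-125)**3 = -1953125)
b(L, w) = 6 - L**2 - (L + w)**2 (b(L, w) = 6 - (L*L + (w + L)**2) = 6 - (L**2 + (L + w)**2) = 6 + (-L**2 - (L + w)**2) = 6 - L**2 - (L + w)**2)
b(a, -167) - 1*(-48288) = (6 - 1*(-1953125)**2 - (-1953125 - 167)**2) - 1*(-48288) = (6 - 1*3814697265625 - 1*(-1953292)**2) + 48288 = (6 - 3814697265625 - 1*3815349637264) + 48288 = (6 - 3814697265625 - 3815349637264) + 48288 = -7630046902883 + 48288 = -7630046854595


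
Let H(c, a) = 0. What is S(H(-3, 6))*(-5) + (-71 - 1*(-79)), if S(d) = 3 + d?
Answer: -7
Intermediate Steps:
S(H(-3, 6))*(-5) + (-71 - 1*(-79)) = (3 + 0)*(-5) + (-71 - 1*(-79)) = 3*(-5) + (-71 + 79) = -15 + 8 = -7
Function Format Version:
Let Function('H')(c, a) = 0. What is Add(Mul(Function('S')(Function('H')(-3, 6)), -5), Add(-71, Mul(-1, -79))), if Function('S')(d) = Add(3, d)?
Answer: -7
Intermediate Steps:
Add(Mul(Function('S')(Function('H')(-3, 6)), -5), Add(-71, Mul(-1, -79))) = Add(Mul(Add(3, 0), -5), Add(-71, Mul(-1, -79))) = Add(Mul(3, -5), Add(-71, 79)) = Add(-15, 8) = -7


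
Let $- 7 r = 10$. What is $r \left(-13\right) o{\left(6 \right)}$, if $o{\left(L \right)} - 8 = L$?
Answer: $260$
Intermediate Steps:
$r = - \frac{10}{7}$ ($r = \left(- \frac{1}{7}\right) 10 = - \frac{10}{7} \approx -1.4286$)
$o{\left(L \right)} = 8 + L$
$r \left(-13\right) o{\left(6 \right)} = \left(- \frac{10}{7}\right) \left(-13\right) \left(8 + 6\right) = \frac{130}{7} \cdot 14 = 260$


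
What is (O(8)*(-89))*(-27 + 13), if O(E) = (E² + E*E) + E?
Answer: 169456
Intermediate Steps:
O(E) = E + 2*E² (O(E) = (E² + E²) + E = 2*E² + E = E + 2*E²)
(O(8)*(-89))*(-27 + 13) = ((8*(1 + 2*8))*(-89))*(-27 + 13) = ((8*(1 + 16))*(-89))*(-14) = ((8*17)*(-89))*(-14) = (136*(-89))*(-14) = -12104*(-14) = 169456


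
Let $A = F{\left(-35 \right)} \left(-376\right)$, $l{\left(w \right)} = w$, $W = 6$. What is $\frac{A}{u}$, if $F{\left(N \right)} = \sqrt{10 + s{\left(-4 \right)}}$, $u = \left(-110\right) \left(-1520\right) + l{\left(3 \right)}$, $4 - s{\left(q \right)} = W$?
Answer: $- \frac{752 \sqrt{2}}{167203} \approx -0.0063605$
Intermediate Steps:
$s{\left(q \right)} = -2$ ($s{\left(q \right)} = 4 - 6 = -2$)
$u = 167203$ ($u = \left(-110\right) \left(-1520\right) + 3 = 167200 + 3 = 167203$)
$F{\left(N \right)} = 2 \sqrt{2}$ ($F{\left(N \right)} = \sqrt{10 - 2} = \sqrt{8} = 2 \sqrt{2}$)
$A = - 752 \sqrt{2}$ ($A = 2 \sqrt{2} \left(-376\right) = - 752 \sqrt{2} \approx -1063.5$)
$\frac{A}{u} = \frac{\left(-752\right) \sqrt{2}}{167203} = - 752 \sqrt{2} \cdot \frac{1}{167203} = - \frac{752 \sqrt{2}}{167203}$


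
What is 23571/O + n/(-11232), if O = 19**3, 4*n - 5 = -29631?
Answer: 631101311/154080576 ≈ 4.0959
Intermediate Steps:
n = -14813/2 (n = 5/4 + (1/4)*(-29631) = 5/4 - 29631/4 = -14813/2 ≈ -7406.5)
O = 6859
23571/O + n/(-11232) = 23571/6859 - 14813/2/(-11232) = 23571*(1/6859) - 14813/2*(-1/11232) = 23571/6859 + 14813/22464 = 631101311/154080576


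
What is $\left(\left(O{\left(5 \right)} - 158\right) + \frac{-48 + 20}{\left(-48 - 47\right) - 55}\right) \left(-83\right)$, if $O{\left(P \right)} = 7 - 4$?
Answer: $\frac{963713}{75} \approx 12850.0$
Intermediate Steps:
$O{\left(P \right)} = 3$ ($O{\left(P \right)} = 7 - 4 = 3$)
$\left(\left(O{\left(5 \right)} - 158\right) + \frac{-48 + 20}{\left(-48 - 47\right) - 55}\right) \left(-83\right) = \left(\left(3 - 158\right) + \frac{-48 + 20}{\left(-48 - 47\right) - 55}\right) \left(-83\right) = \left(-155 - \frac{28}{-95 - 55}\right) \left(-83\right) = \left(-155 - \frac{28}{-150}\right) \left(-83\right) = \left(-155 - - \frac{14}{75}\right) \left(-83\right) = \left(-155 + \frac{14}{75}\right) \left(-83\right) = \left(- \frac{11611}{75}\right) \left(-83\right) = \frac{963713}{75}$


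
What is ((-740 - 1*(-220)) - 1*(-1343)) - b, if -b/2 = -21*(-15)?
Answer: 1453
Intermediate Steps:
b = -630 (b = -(-42)*(-15) = -2*315 = -630)
((-740 - 1*(-220)) - 1*(-1343)) - b = ((-740 - 1*(-220)) - 1*(-1343)) - 1*(-630) = ((-740 + 220) + 1343) + 630 = (-520 + 1343) + 630 = 823 + 630 = 1453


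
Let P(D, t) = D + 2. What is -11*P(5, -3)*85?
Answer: -6545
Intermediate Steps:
P(D, t) = 2 + D
-11*P(5, -3)*85 = -11*(2 + 5)*85 = -11*7*85 = -77*85 = -6545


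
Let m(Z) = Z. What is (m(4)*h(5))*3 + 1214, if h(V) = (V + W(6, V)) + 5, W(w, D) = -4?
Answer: 1286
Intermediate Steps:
h(V) = 1 + V (h(V) = (V - 4) + 5 = (-4 + V) + 5 = 1 + V)
(m(4)*h(5))*3 + 1214 = (4*(1 + 5))*3 + 1214 = (4*6)*3 + 1214 = 24*3 + 1214 = 72 + 1214 = 1286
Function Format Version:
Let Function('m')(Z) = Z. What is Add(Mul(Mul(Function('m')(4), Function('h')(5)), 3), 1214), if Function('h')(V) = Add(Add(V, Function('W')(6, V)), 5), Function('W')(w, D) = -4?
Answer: 1286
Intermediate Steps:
Function('h')(V) = Add(1, V) (Function('h')(V) = Add(Add(V, -4), 5) = Add(Add(-4, V), 5) = Add(1, V))
Add(Mul(Mul(Function('m')(4), Function('h')(5)), 3), 1214) = Add(Mul(Mul(4, Add(1, 5)), 3), 1214) = Add(Mul(Mul(4, 6), 3), 1214) = Add(Mul(24, 3), 1214) = Add(72, 1214) = 1286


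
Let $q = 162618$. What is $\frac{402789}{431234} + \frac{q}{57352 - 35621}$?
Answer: $\frac{78879418371}{9371146054} \approx 8.4173$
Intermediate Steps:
$\frac{402789}{431234} + \frac{q}{57352 - 35621} = \frac{402789}{431234} + \frac{162618}{57352 - 35621} = 402789 \cdot \frac{1}{431234} + \frac{162618}{57352 - 35621} = \frac{402789}{431234} + \frac{162618}{21731} = \frac{78879418371}{9371146054}$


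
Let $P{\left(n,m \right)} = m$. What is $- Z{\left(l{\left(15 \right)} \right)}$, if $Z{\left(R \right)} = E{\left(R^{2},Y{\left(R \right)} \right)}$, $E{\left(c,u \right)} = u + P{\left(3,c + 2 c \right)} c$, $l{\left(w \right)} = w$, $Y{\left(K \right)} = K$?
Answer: $-151890$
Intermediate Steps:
$E{\left(c,u \right)} = u + 3 c^{2}$ ($E{\left(c,u \right)} = u + \left(c + 2 c\right) c = u + 3 c c = u + 3 c^{2}$)
$Z{\left(R \right)} = R + 3 R^{4}$ ($Z{\left(R \right)} = R + 3 \left(R^{2}\right)^{2} = R + 3 R^{4}$)
$- Z{\left(l{\left(15 \right)} \right)} = - (15 + 3 \cdot 15^{4}) = - (15 + 3 \cdot 50625) = - (15 + 151875) = \left(-1\right) 151890 = -151890$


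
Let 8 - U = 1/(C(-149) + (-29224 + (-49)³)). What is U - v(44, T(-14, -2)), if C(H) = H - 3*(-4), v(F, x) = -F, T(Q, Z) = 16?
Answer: 7644521/147010 ≈ 52.000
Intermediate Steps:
C(H) = 12 + H (C(H) = H + 12 = 12 + H)
U = 1176081/147010 (U = 8 - 1/((12 - 149) + (-29224 + (-49)³)) = 8 - 1/(-137 + (-29224 - 117649)) = 8 - 1/(-137 - 146873) = 8 - 1/(-147010) = 8 - 1*(-1/147010) = 8 + 1/147010 = 1176081/147010 ≈ 8.0000)
U - v(44, T(-14, -2)) = 1176081/147010 - (-1)*44 = 1176081/147010 - 1*(-44) = 1176081/147010 + 44 = 7644521/147010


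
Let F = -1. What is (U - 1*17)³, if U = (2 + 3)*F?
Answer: -10648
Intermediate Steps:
U = -5 (U = (2 + 3)*(-1) = 5*(-1) = -5)
(U - 1*17)³ = (-5 - 1*17)³ = (-5 - 17)³ = (-22)³ = -10648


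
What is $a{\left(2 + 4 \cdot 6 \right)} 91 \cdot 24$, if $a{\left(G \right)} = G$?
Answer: $56784$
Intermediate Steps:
$a{\left(2 + 4 \cdot 6 \right)} 91 \cdot 24 = \left(2 + 4 \cdot 6\right) 91 \cdot 24 = \left(2 + 24\right) 91 \cdot 24 = 26 \cdot 91 \cdot 24 = 2366 \cdot 24 = 56784$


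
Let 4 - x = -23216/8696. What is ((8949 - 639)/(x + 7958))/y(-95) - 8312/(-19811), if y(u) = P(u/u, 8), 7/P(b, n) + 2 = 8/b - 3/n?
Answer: 6041358057731/4802437761968 ≈ 1.2580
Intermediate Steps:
x = 7250/1087 (x = 4 - (-23216)/8696 = 4 - 1*(-2902/1087) = 4 + 2902/1087 = 7250/1087 ≈ 6.6697)
P(b, n) = 7/(-2 - 3/n + 8/b) (P(b, n) = 7/(-2 + (8/b - 3/n)) = 7/(-2 + (-3/n + 8/b)) = 7/(-2 - 3/n + 8/b))
y(u) = 56/45 (y(u) = -7*u/u*8/(-8*8 + 3*(u/u) + 2*(u/u)*8) = -7*1*8/(-64 + 3*1 + 2*1*8) = -7*1*8/(-64 + 3 + 16) = -7*1*8/(-45) = -7*1*8*(-1/45) = 56/45)
((8949 - 639)/(x + 7958))/y(-95) - 8312/(-19811) = ((8949 - 639)/(7250/1087 + 7958))/(56/45) - 8312/(-19811) = (8310/(8657596/1087))*(45/56) - 8312*(-1/19811) = (8310*(1087/8657596))*(45/56) + 8312/19811 = (4516485/4328798)*(45/56) + 8312/19811 = 203241825/242412688 + 8312/19811 = 6041358057731/4802437761968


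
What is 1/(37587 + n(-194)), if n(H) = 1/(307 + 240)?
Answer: 547/20560090 ≈ 2.6605e-5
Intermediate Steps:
n(H) = 1/547
1/(37587 + n(-194)) = 1/(37587 + 1/547) = 1/(20560090/547) = 547/20560090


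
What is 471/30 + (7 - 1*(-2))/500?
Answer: 7859/500 ≈ 15.718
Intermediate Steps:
471/30 + (7 - 1*(-2))/500 = 471*(1/30) + (7 + 2)*(1/500) = 157/10 + 9*(1/500) = 157/10 + 9/500 = 7859/500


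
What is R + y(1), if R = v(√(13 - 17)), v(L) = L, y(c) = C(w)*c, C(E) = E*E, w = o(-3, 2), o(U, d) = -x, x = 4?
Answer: 16 + 2*I ≈ 16.0 + 2.0*I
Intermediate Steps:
o(U, d) = -4 (o(U, d) = -1*4 = -4)
w = -4
C(E) = E²
y(c) = 16*c (y(c) = (-4)²*c = 16*c)
R = 2*I (R = √(13 - 17) = √(-4) = 2*I ≈ 2.0*I)
R + y(1) = 2*I + 16*1 = 2*I + 16 = 16 + 2*I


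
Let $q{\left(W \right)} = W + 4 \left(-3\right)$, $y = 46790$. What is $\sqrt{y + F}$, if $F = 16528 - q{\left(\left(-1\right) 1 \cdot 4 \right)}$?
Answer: $\sqrt{63334} \approx 251.66$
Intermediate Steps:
$q{\left(W \right)} = -12 + W$ ($q{\left(W \right)} = W - 12 = -12 + W$)
$F = 16544$ ($F = 16528 - \left(-12 + \left(-1\right) 1 \cdot 4\right) = 16528 - \left(-12 - 4\right) = 16528 - -16 = 16528 + 16 = 16544$)
$\sqrt{y + F} = \sqrt{46790 + 16544} = \sqrt{63334}$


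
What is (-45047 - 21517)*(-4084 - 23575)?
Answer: 1841093676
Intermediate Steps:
(-45047 - 21517)*(-4084 - 23575) = -66564*(-27659) = 1841093676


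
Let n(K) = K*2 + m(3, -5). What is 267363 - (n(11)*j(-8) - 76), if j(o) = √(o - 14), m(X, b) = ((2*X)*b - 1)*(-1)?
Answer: 267439 - 53*I*√22 ≈ 2.6744e+5 - 248.59*I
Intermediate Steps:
m(X, b) = 1 - 2*X*b (m(X, b) = (2*X*b - 1)*(-1) = (-1 + 2*X*b)*(-1) = 1 - 2*X*b)
j(o) = √(-14 + o)
n(K) = 31 + 2*K (n(K) = K*2 + (1 - 2*3*(-5)) = 2*K + (1 + 30) = 2*K + 31 = 31 + 2*K)
267363 - (n(11)*j(-8) - 76) = 267363 - ((31 + 2*11)*√(-14 - 8) - 76) = 267363 - ((31 + 22)*√(-22) - 76) = 267363 - (53*(I*√22) - 76) = 267363 - (53*I*√22 - 76) = 267363 - (-76 + 53*I*√22) = 267363 + (76 - 53*I*√22) = 267439 - 53*I*√22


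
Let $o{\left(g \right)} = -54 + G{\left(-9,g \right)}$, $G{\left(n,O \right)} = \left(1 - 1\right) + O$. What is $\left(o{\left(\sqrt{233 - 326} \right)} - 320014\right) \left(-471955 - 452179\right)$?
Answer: $295785721112 - 924134 i \sqrt{93} \approx 2.9579 \cdot 10^{11} - 8.912 \cdot 10^{6} i$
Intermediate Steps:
$G{\left(n,O \right)} = O$ ($G{\left(n,O \right)} = 0 + O = O$)
$o{\left(g \right)} = -54 + g$
$\left(o{\left(\sqrt{233 - 326} \right)} - 320014\right) \left(-471955 - 452179\right) = \left(\left(-54 + \sqrt{233 - 326}\right) - 320014\right) \left(-471955 - 452179\right) = \left(\left(-54 + \sqrt{-93}\right) - 320014\right) \left(-924134\right) = \left(\left(-54 + i \sqrt{93}\right) - 320014\right) \left(-924134\right) = \left(-320068 + i \sqrt{93}\right) \left(-924134\right) = 295785721112 - 924134 i \sqrt{93}$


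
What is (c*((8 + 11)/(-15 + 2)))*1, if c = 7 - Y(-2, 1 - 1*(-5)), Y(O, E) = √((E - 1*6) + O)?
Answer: -133/13 + 19*I*√2/13 ≈ -10.231 + 2.0669*I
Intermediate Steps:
Y(O, E) = √(-6 + E + O) (Y(O, E) = √((E - 6) + O) = √((-6 + E) + O) = √(-6 + E + O))
c = 7 - I*√2 (c = 7 - √(-6 + (1 - 1*(-5)) - 2) = 7 - √(-6 + (1 + 5) - 2) = 7 - √(-6 + 6 - 2) = 7 - √(-2) = 7 - I*√2 ≈ 7.0 - 1.4142*I)
(c*((8 + 11)/(-15 + 2)))*1 = ((7 - I*√2)*((8 + 11)/(-15 + 2)))*1 = ((7 - I*√2)*(19/(-13)))*1 = ((7 - I*√2)*(19*(-1/13)))*1 = ((7 - I*√2)*(-19/13))*1 = (-133/13 + 19*I*√2/13)*1 = -133/13 + 19*I*√2/13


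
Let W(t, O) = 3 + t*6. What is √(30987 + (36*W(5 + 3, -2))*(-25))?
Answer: 3*I*√1657 ≈ 122.12*I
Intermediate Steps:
W(t, O) = 3 + 6*t
√(30987 + (36*W(5 + 3, -2))*(-25)) = √(30987 + (36*(3 + 6*(5 + 3)))*(-25)) = √(30987 + (36*(3 + 6*8))*(-25)) = √(30987 + (36*(3 + 48))*(-25)) = √(30987 + (36*51)*(-25)) = √(30987 + 1836*(-25)) = √(30987 - 45900) = √(-14913) = 3*I*√1657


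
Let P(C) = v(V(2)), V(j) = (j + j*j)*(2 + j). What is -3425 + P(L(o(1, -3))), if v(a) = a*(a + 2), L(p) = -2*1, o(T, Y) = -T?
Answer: -2801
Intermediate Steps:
V(j) = (2 + j)*(j + j**2) (V(j) = (j + j**2)*(2 + j) = (2 + j)*(j + j**2))
L(p) = -2
v(a) = a*(2 + a)
P(C) = 624 (P(C) = (2*(2 + 2**2 + 3*2))*(2 + 2*(2 + 2**2 + 3*2)) = (2*(2 + 4 + 6))*(2 + 2*(2 + 4 + 6)) = (2*12)*(2 + 2*12) = 24*(2 + 24) = 24*26 = 624)
-3425 + P(L(o(1, -3))) = -3425 + 624 = -2801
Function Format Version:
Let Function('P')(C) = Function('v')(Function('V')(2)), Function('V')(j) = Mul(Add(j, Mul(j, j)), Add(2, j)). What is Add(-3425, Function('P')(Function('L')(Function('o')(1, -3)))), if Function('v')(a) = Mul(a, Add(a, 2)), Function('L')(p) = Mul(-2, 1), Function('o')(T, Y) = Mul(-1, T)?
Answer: -2801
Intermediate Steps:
Function('V')(j) = Mul(Add(2, j), Add(j, Pow(j, 2))) (Function('V')(j) = Mul(Add(j, Pow(j, 2)), Add(2, j)) = Mul(Add(2, j), Add(j, Pow(j, 2))))
Function('L')(p) = -2
Function('v')(a) = Mul(a, Add(2, a))
Function('P')(C) = 624 (Function('P')(C) = Mul(Mul(2, Add(2, Pow(2, 2), Mul(3, 2))), Add(2, Mul(2, Add(2, Pow(2, 2), Mul(3, 2))))) = Mul(Mul(2, Add(2, 4, 6)), Add(2, Mul(2, Add(2, 4, 6)))) = Mul(Mul(2, 12), Add(2, Mul(2, 12))) = Mul(24, Add(2, 24)) = Mul(24, 26) = 624)
Add(-3425, Function('P')(Function('L')(Function('o')(1, -3)))) = Add(-3425, 624) = -2801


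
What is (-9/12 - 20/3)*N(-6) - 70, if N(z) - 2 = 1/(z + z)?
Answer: -12127/144 ≈ -84.215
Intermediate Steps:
N(z) = 2 + 1/(2*z) (N(z) = 2 + 1/(z + z) = 2 + 1/(2*z))
(-9/12 - 20/3)*N(-6) - 70 = (-9/12 - 20/3)*(2 + (½)/(-6)) - 70 = (-9*1/12 - 20*⅓)*(2 + (½)*(-⅙)) - 70 = (-¾ - 20/3)*(2 - 1/12) - 70 = -89/12*23/12 - 70 = -2047/144 - 70 = -12127/144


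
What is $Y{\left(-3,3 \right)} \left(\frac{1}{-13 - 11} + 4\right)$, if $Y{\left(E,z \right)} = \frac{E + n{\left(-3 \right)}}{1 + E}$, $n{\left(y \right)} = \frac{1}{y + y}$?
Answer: $\frac{1805}{288} \approx 6.2674$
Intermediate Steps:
$n{\left(y \right)} = \frac{1}{2 y}$
$Y{\left(E,z \right)} = \frac{- \frac{1}{6} + E}{1 + E}$ ($Y{\left(E,z \right)} = \frac{E + \frac{1}{2 \left(-3\right)}}{1 + E} = \frac{E + \frac{1}{2} \left(- \frac{1}{3}\right)}{1 + E} = \frac{E - \frac{1}{6}}{1 + E} = \frac{- \frac{1}{6} + E}{1 + E}$)
$Y{\left(-3,3 \right)} \left(\frac{1}{-13 - 11} + 4\right) = \frac{- \frac{1}{6} - 3}{1 - 3} \left(\frac{1}{-13 - 11} + 4\right) = \frac{1}{-2} \left(- \frac{19}{6}\right) \left(\frac{1}{-24} + 4\right) = \left(- \frac{1}{2}\right) \left(- \frac{19}{6}\right) \left(- \frac{1}{24} + 4\right) = \frac{19}{12} \cdot \frac{95}{24} = \frac{1805}{288}$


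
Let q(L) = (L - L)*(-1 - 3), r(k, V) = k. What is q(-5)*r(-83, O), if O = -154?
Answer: 0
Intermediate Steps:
q(L) = 0 (q(L) = 0*(-4) = 0)
q(-5)*r(-83, O) = 0*(-83) = 0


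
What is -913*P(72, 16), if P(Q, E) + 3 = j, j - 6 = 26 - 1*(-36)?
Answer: -59345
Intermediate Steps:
j = 68 (j = 6 + (26 - 1*(-36)) = 6 + (26 + 36) = 6 + 62 = 68)
P(Q, E) = 65 (P(Q, E) = -3 + 68 = 65)
-913*P(72, 16) = -913*65 = -59345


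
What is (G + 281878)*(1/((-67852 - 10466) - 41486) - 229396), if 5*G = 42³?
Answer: -4076977074786303/59902 ≈ -6.8061e+10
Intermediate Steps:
G = 74088/5 (G = (⅕)*42³ = (⅕)*74088 = 74088/5 ≈ 14818.)
(G + 281878)*(1/((-67852 - 10466) - 41486) - 229396) = (74088/5 + 281878)*(1/((-67852 - 10466) - 41486) - 229396) = 1483478*(1/(-78318 - 41486) - 229396)/5 = 1483478*(1/(-119804) - 229396)/5 = 1483478*(-1/119804 - 229396)/5 = (1483478/5)*(-27482558385/119804) = -4076977074786303/59902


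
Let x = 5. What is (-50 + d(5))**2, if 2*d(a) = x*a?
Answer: 5625/4 ≈ 1406.3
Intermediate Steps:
d(a) = 5*a/2 (d(a) = (5*a)/2 = 5*a/2)
(-50 + d(5))**2 = (-50 + (5/2)*5)**2 = (-50 + 25/2)**2 = (-75/2)**2 = 5625/4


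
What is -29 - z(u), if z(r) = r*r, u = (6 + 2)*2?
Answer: -285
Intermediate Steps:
u = 16 (u = 8*2 = 16)
z(r) = r²
-29 - z(u) = -29 - 1*16² = -29 - 1*256 = -29 - 256 = -285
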